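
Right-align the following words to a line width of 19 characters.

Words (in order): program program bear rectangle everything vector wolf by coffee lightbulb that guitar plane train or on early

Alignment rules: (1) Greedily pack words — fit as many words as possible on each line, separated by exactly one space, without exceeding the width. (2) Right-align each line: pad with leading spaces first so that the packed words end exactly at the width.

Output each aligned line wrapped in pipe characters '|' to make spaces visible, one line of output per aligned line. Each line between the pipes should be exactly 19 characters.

Answer: |    program program|
|     bear rectangle|
|  everything vector|
|     wolf by coffee|
|     lightbulb that|
| guitar plane train|
|        or on early|

Derivation:
Line 1: ['program', 'program'] (min_width=15, slack=4)
Line 2: ['bear', 'rectangle'] (min_width=14, slack=5)
Line 3: ['everything', 'vector'] (min_width=17, slack=2)
Line 4: ['wolf', 'by', 'coffee'] (min_width=14, slack=5)
Line 5: ['lightbulb', 'that'] (min_width=14, slack=5)
Line 6: ['guitar', 'plane', 'train'] (min_width=18, slack=1)
Line 7: ['or', 'on', 'early'] (min_width=11, slack=8)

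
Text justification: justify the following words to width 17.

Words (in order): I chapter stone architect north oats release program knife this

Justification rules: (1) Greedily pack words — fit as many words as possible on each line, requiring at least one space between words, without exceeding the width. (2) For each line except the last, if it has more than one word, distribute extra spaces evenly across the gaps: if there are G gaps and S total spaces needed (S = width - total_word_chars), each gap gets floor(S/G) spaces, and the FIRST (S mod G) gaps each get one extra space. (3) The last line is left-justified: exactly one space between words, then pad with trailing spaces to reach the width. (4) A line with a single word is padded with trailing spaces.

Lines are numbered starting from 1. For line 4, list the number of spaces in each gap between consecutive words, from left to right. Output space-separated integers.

Line 1: ['I', 'chapter', 'stone'] (min_width=15, slack=2)
Line 2: ['architect', 'north'] (min_width=15, slack=2)
Line 3: ['oats', 'release'] (min_width=12, slack=5)
Line 4: ['program', 'knife'] (min_width=13, slack=4)
Line 5: ['this'] (min_width=4, slack=13)

Answer: 5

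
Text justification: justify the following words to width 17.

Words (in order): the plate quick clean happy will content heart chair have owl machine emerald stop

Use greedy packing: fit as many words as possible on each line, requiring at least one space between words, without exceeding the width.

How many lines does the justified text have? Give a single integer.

Answer: 6

Derivation:
Line 1: ['the', 'plate', 'quick'] (min_width=15, slack=2)
Line 2: ['clean', 'happy', 'will'] (min_width=16, slack=1)
Line 3: ['content', 'heart'] (min_width=13, slack=4)
Line 4: ['chair', 'have', 'owl'] (min_width=14, slack=3)
Line 5: ['machine', 'emerald'] (min_width=15, slack=2)
Line 6: ['stop'] (min_width=4, slack=13)
Total lines: 6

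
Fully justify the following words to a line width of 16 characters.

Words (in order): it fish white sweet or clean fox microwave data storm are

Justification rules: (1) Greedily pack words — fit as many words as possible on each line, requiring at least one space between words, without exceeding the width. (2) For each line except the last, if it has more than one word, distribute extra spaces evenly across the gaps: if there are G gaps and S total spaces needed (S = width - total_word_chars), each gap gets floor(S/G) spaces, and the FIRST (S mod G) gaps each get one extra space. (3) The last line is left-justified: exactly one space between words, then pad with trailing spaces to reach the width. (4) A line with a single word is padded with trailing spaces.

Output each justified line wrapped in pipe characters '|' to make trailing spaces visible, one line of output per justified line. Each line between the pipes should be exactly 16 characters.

Line 1: ['it', 'fish', 'white'] (min_width=13, slack=3)
Line 2: ['sweet', 'or', 'clean'] (min_width=14, slack=2)
Line 3: ['fox', 'microwave'] (min_width=13, slack=3)
Line 4: ['data', 'storm', 'are'] (min_width=14, slack=2)

Answer: |it   fish  white|
|sweet  or  clean|
|fox    microwave|
|data storm are  |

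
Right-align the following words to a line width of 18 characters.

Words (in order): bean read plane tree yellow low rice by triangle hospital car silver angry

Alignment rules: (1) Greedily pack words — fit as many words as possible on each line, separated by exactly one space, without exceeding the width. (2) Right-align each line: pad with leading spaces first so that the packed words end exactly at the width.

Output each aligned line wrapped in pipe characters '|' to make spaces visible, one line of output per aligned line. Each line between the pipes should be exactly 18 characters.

Answer: |   bean read plane|
|   tree yellow low|
|  rice by triangle|
|      hospital car|
|      silver angry|

Derivation:
Line 1: ['bean', 'read', 'plane'] (min_width=15, slack=3)
Line 2: ['tree', 'yellow', 'low'] (min_width=15, slack=3)
Line 3: ['rice', 'by', 'triangle'] (min_width=16, slack=2)
Line 4: ['hospital', 'car'] (min_width=12, slack=6)
Line 5: ['silver', 'angry'] (min_width=12, slack=6)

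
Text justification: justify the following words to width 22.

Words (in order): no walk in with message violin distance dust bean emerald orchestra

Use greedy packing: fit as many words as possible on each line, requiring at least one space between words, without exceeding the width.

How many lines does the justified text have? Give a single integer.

Line 1: ['no', 'walk', 'in', 'with'] (min_width=15, slack=7)
Line 2: ['message', 'violin'] (min_width=14, slack=8)
Line 3: ['distance', 'dust', 'bean'] (min_width=18, slack=4)
Line 4: ['emerald', 'orchestra'] (min_width=17, slack=5)
Total lines: 4

Answer: 4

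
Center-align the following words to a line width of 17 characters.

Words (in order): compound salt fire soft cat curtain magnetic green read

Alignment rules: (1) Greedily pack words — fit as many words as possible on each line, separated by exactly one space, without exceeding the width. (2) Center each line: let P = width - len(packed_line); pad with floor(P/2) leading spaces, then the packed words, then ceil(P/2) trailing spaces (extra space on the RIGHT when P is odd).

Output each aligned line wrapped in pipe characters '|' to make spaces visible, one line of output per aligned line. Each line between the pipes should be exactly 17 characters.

Answer: |  compound salt  |
|  fire soft cat  |
|curtain magnetic |
|   green read    |

Derivation:
Line 1: ['compound', 'salt'] (min_width=13, slack=4)
Line 2: ['fire', 'soft', 'cat'] (min_width=13, slack=4)
Line 3: ['curtain', 'magnetic'] (min_width=16, slack=1)
Line 4: ['green', 'read'] (min_width=10, slack=7)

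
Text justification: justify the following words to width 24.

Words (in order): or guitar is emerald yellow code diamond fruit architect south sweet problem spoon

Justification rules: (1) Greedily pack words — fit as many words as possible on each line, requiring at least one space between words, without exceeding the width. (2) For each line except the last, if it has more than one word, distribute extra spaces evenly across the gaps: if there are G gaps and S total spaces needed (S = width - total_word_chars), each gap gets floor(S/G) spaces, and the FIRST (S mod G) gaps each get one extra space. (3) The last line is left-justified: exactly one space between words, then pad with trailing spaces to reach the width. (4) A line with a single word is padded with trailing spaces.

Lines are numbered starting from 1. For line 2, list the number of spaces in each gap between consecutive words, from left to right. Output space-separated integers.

Answer: 4 3

Derivation:
Line 1: ['or', 'guitar', 'is', 'emerald'] (min_width=20, slack=4)
Line 2: ['yellow', 'code', 'diamond'] (min_width=19, slack=5)
Line 3: ['fruit', 'architect', 'south'] (min_width=21, slack=3)
Line 4: ['sweet', 'problem', 'spoon'] (min_width=19, slack=5)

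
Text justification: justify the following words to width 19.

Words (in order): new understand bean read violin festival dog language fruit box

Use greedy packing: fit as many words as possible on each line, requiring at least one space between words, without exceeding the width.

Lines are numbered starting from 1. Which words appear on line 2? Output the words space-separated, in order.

Answer: read violin

Derivation:
Line 1: ['new', 'understand', 'bean'] (min_width=19, slack=0)
Line 2: ['read', 'violin'] (min_width=11, slack=8)
Line 3: ['festival', 'dog'] (min_width=12, slack=7)
Line 4: ['language', 'fruit', 'box'] (min_width=18, slack=1)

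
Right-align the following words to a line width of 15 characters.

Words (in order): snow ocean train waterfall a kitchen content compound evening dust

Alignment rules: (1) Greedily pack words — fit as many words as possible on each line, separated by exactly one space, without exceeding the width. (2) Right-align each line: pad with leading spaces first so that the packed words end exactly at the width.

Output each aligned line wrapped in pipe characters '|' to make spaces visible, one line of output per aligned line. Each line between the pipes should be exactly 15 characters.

Answer: |     snow ocean|
|train waterfall|
|      a kitchen|
|        content|
|       compound|
|   evening dust|

Derivation:
Line 1: ['snow', 'ocean'] (min_width=10, slack=5)
Line 2: ['train', 'waterfall'] (min_width=15, slack=0)
Line 3: ['a', 'kitchen'] (min_width=9, slack=6)
Line 4: ['content'] (min_width=7, slack=8)
Line 5: ['compound'] (min_width=8, slack=7)
Line 6: ['evening', 'dust'] (min_width=12, slack=3)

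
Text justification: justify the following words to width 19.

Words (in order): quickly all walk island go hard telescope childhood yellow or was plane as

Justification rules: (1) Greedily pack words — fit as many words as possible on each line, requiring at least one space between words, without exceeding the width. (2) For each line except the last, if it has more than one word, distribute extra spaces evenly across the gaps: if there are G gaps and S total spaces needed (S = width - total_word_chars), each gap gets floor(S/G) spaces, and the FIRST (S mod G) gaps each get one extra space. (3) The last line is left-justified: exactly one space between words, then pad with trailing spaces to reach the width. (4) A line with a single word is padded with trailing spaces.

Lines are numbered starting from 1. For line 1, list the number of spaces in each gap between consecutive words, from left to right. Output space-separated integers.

Answer: 3 2

Derivation:
Line 1: ['quickly', 'all', 'walk'] (min_width=16, slack=3)
Line 2: ['island', 'go', 'hard'] (min_width=14, slack=5)
Line 3: ['telescope', 'childhood'] (min_width=19, slack=0)
Line 4: ['yellow', 'or', 'was', 'plane'] (min_width=19, slack=0)
Line 5: ['as'] (min_width=2, slack=17)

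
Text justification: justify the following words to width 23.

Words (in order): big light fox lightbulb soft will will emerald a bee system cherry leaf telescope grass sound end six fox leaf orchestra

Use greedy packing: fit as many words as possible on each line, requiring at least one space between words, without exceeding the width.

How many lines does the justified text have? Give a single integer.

Answer: 6

Derivation:
Line 1: ['big', 'light', 'fox', 'lightbulb'] (min_width=23, slack=0)
Line 2: ['soft', 'will', 'will', 'emerald'] (min_width=22, slack=1)
Line 3: ['a', 'bee', 'system', 'cherry'] (min_width=19, slack=4)
Line 4: ['leaf', 'telescope', 'grass'] (min_width=20, slack=3)
Line 5: ['sound', 'end', 'six', 'fox', 'leaf'] (min_width=22, slack=1)
Line 6: ['orchestra'] (min_width=9, slack=14)
Total lines: 6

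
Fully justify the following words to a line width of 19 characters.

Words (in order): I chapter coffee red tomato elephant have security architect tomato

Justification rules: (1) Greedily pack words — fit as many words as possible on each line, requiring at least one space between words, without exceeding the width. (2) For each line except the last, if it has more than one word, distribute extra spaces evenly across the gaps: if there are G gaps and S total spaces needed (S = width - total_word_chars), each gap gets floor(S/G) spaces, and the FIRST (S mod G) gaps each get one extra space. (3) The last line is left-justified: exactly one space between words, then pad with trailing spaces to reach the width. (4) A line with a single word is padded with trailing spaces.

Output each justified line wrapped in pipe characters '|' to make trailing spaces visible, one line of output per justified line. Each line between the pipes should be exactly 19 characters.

Line 1: ['I', 'chapter', 'coffee'] (min_width=16, slack=3)
Line 2: ['red', 'tomato', 'elephant'] (min_width=19, slack=0)
Line 3: ['have', 'security'] (min_width=13, slack=6)
Line 4: ['architect', 'tomato'] (min_width=16, slack=3)

Answer: |I   chapter  coffee|
|red tomato elephant|
|have       security|
|architect tomato   |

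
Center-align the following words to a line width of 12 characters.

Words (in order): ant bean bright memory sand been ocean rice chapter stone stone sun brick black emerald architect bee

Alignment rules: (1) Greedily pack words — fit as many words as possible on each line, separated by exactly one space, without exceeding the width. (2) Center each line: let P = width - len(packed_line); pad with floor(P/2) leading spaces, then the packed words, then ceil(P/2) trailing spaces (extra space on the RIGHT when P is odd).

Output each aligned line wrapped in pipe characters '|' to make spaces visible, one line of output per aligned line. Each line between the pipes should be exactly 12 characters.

Answer: |  ant bean  |
|   bright   |
|memory sand |
| been ocean |
|rice chapter|
|stone stone |
| sun brick  |
|   black    |
|  emerald   |
| architect  |
|    bee     |

Derivation:
Line 1: ['ant', 'bean'] (min_width=8, slack=4)
Line 2: ['bright'] (min_width=6, slack=6)
Line 3: ['memory', 'sand'] (min_width=11, slack=1)
Line 4: ['been', 'ocean'] (min_width=10, slack=2)
Line 5: ['rice', 'chapter'] (min_width=12, slack=0)
Line 6: ['stone', 'stone'] (min_width=11, slack=1)
Line 7: ['sun', 'brick'] (min_width=9, slack=3)
Line 8: ['black'] (min_width=5, slack=7)
Line 9: ['emerald'] (min_width=7, slack=5)
Line 10: ['architect'] (min_width=9, slack=3)
Line 11: ['bee'] (min_width=3, slack=9)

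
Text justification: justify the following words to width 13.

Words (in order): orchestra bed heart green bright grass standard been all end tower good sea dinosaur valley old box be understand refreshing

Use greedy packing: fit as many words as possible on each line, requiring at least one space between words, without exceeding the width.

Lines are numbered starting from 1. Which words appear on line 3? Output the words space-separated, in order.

Answer: bright grass

Derivation:
Line 1: ['orchestra', 'bed'] (min_width=13, slack=0)
Line 2: ['heart', 'green'] (min_width=11, slack=2)
Line 3: ['bright', 'grass'] (min_width=12, slack=1)
Line 4: ['standard', 'been'] (min_width=13, slack=0)
Line 5: ['all', 'end', 'tower'] (min_width=13, slack=0)
Line 6: ['good', 'sea'] (min_width=8, slack=5)
Line 7: ['dinosaur'] (min_width=8, slack=5)
Line 8: ['valley', 'old'] (min_width=10, slack=3)
Line 9: ['box', 'be'] (min_width=6, slack=7)
Line 10: ['understand'] (min_width=10, slack=3)
Line 11: ['refreshing'] (min_width=10, slack=3)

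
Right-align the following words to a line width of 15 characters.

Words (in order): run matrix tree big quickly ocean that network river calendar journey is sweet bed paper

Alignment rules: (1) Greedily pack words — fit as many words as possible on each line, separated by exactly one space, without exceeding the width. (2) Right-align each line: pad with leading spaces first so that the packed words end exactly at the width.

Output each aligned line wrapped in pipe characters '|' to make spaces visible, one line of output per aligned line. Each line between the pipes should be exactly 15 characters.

Line 1: ['run', 'matrix', 'tree'] (min_width=15, slack=0)
Line 2: ['big', 'quickly'] (min_width=11, slack=4)
Line 3: ['ocean', 'that'] (min_width=10, slack=5)
Line 4: ['network', 'river'] (min_width=13, slack=2)
Line 5: ['calendar'] (min_width=8, slack=7)
Line 6: ['journey', 'is'] (min_width=10, slack=5)
Line 7: ['sweet', 'bed', 'paper'] (min_width=15, slack=0)

Answer: |run matrix tree|
|    big quickly|
|     ocean that|
|  network river|
|       calendar|
|     journey is|
|sweet bed paper|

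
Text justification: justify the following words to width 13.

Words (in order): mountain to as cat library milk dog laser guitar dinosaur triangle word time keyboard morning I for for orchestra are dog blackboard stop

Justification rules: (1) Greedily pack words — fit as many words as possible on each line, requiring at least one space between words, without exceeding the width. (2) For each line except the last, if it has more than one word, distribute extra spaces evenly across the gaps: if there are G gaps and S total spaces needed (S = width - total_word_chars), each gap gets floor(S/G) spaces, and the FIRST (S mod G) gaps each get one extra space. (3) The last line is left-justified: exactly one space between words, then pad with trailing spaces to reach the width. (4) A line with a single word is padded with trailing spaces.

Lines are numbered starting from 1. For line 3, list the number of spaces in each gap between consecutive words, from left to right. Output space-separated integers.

Line 1: ['mountain', 'to'] (min_width=11, slack=2)
Line 2: ['as', 'cat'] (min_width=6, slack=7)
Line 3: ['library', 'milk'] (min_width=12, slack=1)
Line 4: ['dog', 'laser'] (min_width=9, slack=4)
Line 5: ['guitar'] (min_width=6, slack=7)
Line 6: ['dinosaur'] (min_width=8, slack=5)
Line 7: ['triangle', 'word'] (min_width=13, slack=0)
Line 8: ['time', 'keyboard'] (min_width=13, slack=0)
Line 9: ['morning', 'I', 'for'] (min_width=13, slack=0)
Line 10: ['for', 'orchestra'] (min_width=13, slack=0)
Line 11: ['are', 'dog'] (min_width=7, slack=6)
Line 12: ['blackboard'] (min_width=10, slack=3)
Line 13: ['stop'] (min_width=4, slack=9)

Answer: 2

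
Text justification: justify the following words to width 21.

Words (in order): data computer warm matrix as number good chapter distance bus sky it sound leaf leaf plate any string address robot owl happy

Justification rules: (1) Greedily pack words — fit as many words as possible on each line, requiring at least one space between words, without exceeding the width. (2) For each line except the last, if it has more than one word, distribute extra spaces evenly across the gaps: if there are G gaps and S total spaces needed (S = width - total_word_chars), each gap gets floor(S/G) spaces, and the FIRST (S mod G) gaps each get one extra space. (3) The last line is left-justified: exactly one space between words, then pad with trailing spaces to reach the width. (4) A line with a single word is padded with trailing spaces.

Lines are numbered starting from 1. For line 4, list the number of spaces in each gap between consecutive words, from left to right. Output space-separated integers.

Line 1: ['data', 'computer', 'warm'] (min_width=18, slack=3)
Line 2: ['matrix', 'as', 'number', 'good'] (min_width=21, slack=0)
Line 3: ['chapter', 'distance', 'bus'] (min_width=20, slack=1)
Line 4: ['sky', 'it', 'sound', 'leaf'] (min_width=17, slack=4)
Line 5: ['leaf', 'plate', 'any', 'string'] (min_width=21, slack=0)
Line 6: ['address', 'robot', 'owl'] (min_width=17, slack=4)
Line 7: ['happy'] (min_width=5, slack=16)

Answer: 3 2 2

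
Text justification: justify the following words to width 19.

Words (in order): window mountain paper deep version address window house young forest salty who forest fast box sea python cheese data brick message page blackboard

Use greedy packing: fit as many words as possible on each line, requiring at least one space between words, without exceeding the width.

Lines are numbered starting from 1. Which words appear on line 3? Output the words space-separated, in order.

Line 1: ['window', 'mountain'] (min_width=15, slack=4)
Line 2: ['paper', 'deep', 'version'] (min_width=18, slack=1)
Line 3: ['address', 'window'] (min_width=14, slack=5)
Line 4: ['house', 'young', 'forest'] (min_width=18, slack=1)
Line 5: ['salty', 'who', 'forest'] (min_width=16, slack=3)
Line 6: ['fast', 'box', 'sea', 'python'] (min_width=19, slack=0)
Line 7: ['cheese', 'data', 'brick'] (min_width=17, slack=2)
Line 8: ['message', 'page'] (min_width=12, slack=7)
Line 9: ['blackboard'] (min_width=10, slack=9)

Answer: address window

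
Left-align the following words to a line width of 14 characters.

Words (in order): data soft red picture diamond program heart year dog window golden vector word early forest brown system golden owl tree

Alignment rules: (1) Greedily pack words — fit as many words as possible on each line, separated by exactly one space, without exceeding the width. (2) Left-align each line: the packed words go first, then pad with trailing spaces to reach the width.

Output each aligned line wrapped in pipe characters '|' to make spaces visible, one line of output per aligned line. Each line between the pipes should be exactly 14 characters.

Line 1: ['data', 'soft', 'red'] (min_width=13, slack=1)
Line 2: ['picture'] (min_width=7, slack=7)
Line 3: ['diamond'] (min_width=7, slack=7)
Line 4: ['program', 'heart'] (min_width=13, slack=1)
Line 5: ['year', 'dog'] (min_width=8, slack=6)
Line 6: ['window', 'golden'] (min_width=13, slack=1)
Line 7: ['vector', 'word'] (min_width=11, slack=3)
Line 8: ['early', 'forest'] (min_width=12, slack=2)
Line 9: ['brown', 'system'] (min_width=12, slack=2)
Line 10: ['golden', 'owl'] (min_width=10, slack=4)
Line 11: ['tree'] (min_width=4, slack=10)

Answer: |data soft red |
|picture       |
|diamond       |
|program heart |
|year dog      |
|window golden |
|vector word   |
|early forest  |
|brown system  |
|golden owl    |
|tree          |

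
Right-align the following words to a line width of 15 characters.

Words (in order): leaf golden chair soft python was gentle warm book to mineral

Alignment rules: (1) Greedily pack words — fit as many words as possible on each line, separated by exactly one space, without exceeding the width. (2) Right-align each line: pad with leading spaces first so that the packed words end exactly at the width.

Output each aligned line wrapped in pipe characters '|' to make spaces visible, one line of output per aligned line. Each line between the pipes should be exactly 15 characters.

Line 1: ['leaf', 'golden'] (min_width=11, slack=4)
Line 2: ['chair', 'soft'] (min_width=10, slack=5)
Line 3: ['python', 'was'] (min_width=10, slack=5)
Line 4: ['gentle', 'warm'] (min_width=11, slack=4)
Line 5: ['book', 'to', 'mineral'] (min_width=15, slack=0)

Answer: |    leaf golden|
|     chair soft|
|     python was|
|    gentle warm|
|book to mineral|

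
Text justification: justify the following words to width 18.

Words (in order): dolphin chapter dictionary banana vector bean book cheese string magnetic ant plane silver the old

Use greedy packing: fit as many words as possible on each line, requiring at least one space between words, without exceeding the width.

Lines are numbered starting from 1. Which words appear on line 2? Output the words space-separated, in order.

Answer: dictionary banana

Derivation:
Line 1: ['dolphin', 'chapter'] (min_width=15, slack=3)
Line 2: ['dictionary', 'banana'] (min_width=17, slack=1)
Line 3: ['vector', 'bean', 'book'] (min_width=16, slack=2)
Line 4: ['cheese', 'string'] (min_width=13, slack=5)
Line 5: ['magnetic', 'ant', 'plane'] (min_width=18, slack=0)
Line 6: ['silver', 'the', 'old'] (min_width=14, slack=4)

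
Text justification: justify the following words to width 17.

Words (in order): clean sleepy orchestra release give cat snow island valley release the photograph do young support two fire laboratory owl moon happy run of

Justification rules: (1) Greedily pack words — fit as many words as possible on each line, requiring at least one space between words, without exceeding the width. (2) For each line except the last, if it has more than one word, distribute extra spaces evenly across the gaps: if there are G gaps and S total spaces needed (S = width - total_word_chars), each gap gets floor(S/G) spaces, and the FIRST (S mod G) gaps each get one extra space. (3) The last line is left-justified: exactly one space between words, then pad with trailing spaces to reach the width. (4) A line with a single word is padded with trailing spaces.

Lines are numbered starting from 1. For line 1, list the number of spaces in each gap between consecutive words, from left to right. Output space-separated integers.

Line 1: ['clean', 'sleepy'] (min_width=12, slack=5)
Line 2: ['orchestra', 'release'] (min_width=17, slack=0)
Line 3: ['give', 'cat', 'snow'] (min_width=13, slack=4)
Line 4: ['island', 'valley'] (min_width=13, slack=4)
Line 5: ['release', 'the'] (min_width=11, slack=6)
Line 6: ['photograph', 'do'] (min_width=13, slack=4)
Line 7: ['young', 'support', 'two'] (min_width=17, slack=0)
Line 8: ['fire', 'laboratory'] (min_width=15, slack=2)
Line 9: ['owl', 'moon', 'happy'] (min_width=14, slack=3)
Line 10: ['run', 'of'] (min_width=6, slack=11)

Answer: 6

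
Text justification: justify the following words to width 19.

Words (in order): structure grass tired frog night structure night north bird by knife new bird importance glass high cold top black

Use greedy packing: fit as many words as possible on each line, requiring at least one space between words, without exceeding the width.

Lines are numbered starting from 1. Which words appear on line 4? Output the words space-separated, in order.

Line 1: ['structure', 'grass'] (min_width=15, slack=4)
Line 2: ['tired', 'frog', 'night'] (min_width=16, slack=3)
Line 3: ['structure', 'night'] (min_width=15, slack=4)
Line 4: ['north', 'bird', 'by', 'knife'] (min_width=19, slack=0)
Line 5: ['new', 'bird', 'importance'] (min_width=19, slack=0)
Line 6: ['glass', 'high', 'cold', 'top'] (min_width=19, slack=0)
Line 7: ['black'] (min_width=5, slack=14)

Answer: north bird by knife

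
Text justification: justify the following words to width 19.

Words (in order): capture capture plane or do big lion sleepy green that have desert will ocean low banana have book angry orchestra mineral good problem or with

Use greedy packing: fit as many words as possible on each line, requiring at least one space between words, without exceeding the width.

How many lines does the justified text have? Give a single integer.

Line 1: ['capture', 'capture'] (min_width=15, slack=4)
Line 2: ['plane', 'or', 'do', 'big'] (min_width=15, slack=4)
Line 3: ['lion', 'sleepy', 'green'] (min_width=17, slack=2)
Line 4: ['that', 'have', 'desert'] (min_width=16, slack=3)
Line 5: ['will', 'ocean', 'low'] (min_width=14, slack=5)
Line 6: ['banana', 'have', 'book'] (min_width=16, slack=3)
Line 7: ['angry', 'orchestra'] (min_width=15, slack=4)
Line 8: ['mineral', 'good'] (min_width=12, slack=7)
Line 9: ['problem', 'or', 'with'] (min_width=15, slack=4)
Total lines: 9

Answer: 9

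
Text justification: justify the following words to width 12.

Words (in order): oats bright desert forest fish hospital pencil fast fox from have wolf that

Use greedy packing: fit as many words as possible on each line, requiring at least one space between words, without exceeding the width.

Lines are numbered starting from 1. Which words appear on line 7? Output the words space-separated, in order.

Answer: have wolf

Derivation:
Line 1: ['oats', 'bright'] (min_width=11, slack=1)
Line 2: ['desert'] (min_width=6, slack=6)
Line 3: ['forest', 'fish'] (min_width=11, slack=1)
Line 4: ['hospital'] (min_width=8, slack=4)
Line 5: ['pencil', 'fast'] (min_width=11, slack=1)
Line 6: ['fox', 'from'] (min_width=8, slack=4)
Line 7: ['have', 'wolf'] (min_width=9, slack=3)
Line 8: ['that'] (min_width=4, slack=8)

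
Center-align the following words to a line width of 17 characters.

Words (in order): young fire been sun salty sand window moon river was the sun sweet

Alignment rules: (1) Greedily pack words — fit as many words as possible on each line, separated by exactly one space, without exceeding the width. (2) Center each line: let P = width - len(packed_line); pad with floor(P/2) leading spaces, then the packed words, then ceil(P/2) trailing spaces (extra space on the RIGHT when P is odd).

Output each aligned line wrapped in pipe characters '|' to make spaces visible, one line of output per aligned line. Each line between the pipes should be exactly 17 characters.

Answer: | young fire been |
| sun salty sand  |
|window moon river|
|was the sun sweet|

Derivation:
Line 1: ['young', 'fire', 'been'] (min_width=15, slack=2)
Line 2: ['sun', 'salty', 'sand'] (min_width=14, slack=3)
Line 3: ['window', 'moon', 'river'] (min_width=17, slack=0)
Line 4: ['was', 'the', 'sun', 'sweet'] (min_width=17, slack=0)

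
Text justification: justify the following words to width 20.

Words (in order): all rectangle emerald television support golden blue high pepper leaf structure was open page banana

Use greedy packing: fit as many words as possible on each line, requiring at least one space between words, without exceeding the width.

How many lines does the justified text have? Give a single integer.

Answer: 6

Derivation:
Line 1: ['all', 'rectangle'] (min_width=13, slack=7)
Line 2: ['emerald', 'television'] (min_width=18, slack=2)
Line 3: ['support', 'golden', 'blue'] (min_width=19, slack=1)
Line 4: ['high', 'pepper', 'leaf'] (min_width=16, slack=4)
Line 5: ['structure', 'was', 'open'] (min_width=18, slack=2)
Line 6: ['page', 'banana'] (min_width=11, slack=9)
Total lines: 6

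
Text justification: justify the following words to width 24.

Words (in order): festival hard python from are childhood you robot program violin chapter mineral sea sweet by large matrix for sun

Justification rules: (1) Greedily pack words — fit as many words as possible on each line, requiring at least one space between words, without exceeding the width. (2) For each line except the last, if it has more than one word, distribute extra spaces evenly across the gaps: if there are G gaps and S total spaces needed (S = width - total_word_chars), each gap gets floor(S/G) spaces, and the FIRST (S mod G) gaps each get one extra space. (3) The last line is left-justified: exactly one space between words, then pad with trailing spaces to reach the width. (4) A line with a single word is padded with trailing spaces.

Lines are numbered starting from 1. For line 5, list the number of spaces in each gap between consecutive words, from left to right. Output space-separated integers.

Answer: 2 2 2

Derivation:
Line 1: ['festival', 'hard', 'python'] (min_width=20, slack=4)
Line 2: ['from', 'are', 'childhood', 'you'] (min_width=22, slack=2)
Line 3: ['robot', 'program', 'violin'] (min_width=20, slack=4)
Line 4: ['chapter', 'mineral', 'sea'] (min_width=19, slack=5)
Line 5: ['sweet', 'by', 'large', 'matrix'] (min_width=21, slack=3)
Line 6: ['for', 'sun'] (min_width=7, slack=17)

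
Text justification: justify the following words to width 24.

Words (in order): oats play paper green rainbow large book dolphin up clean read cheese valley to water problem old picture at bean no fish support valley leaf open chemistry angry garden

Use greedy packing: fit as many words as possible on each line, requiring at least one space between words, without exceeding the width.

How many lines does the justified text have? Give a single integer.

Answer: 8

Derivation:
Line 1: ['oats', 'play', 'paper', 'green'] (min_width=21, slack=3)
Line 2: ['rainbow', 'large', 'book'] (min_width=18, slack=6)
Line 3: ['dolphin', 'up', 'clean', 'read'] (min_width=21, slack=3)
Line 4: ['cheese', 'valley', 'to', 'water'] (min_width=22, slack=2)
Line 5: ['problem', 'old', 'picture', 'at'] (min_width=22, slack=2)
Line 6: ['bean', 'no', 'fish', 'support'] (min_width=20, slack=4)
Line 7: ['valley', 'leaf', 'open'] (min_width=16, slack=8)
Line 8: ['chemistry', 'angry', 'garden'] (min_width=22, slack=2)
Total lines: 8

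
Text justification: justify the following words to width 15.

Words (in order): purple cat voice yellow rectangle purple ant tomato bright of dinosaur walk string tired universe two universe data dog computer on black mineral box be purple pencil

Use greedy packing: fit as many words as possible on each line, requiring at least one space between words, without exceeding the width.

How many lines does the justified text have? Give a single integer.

Line 1: ['purple', 'cat'] (min_width=10, slack=5)
Line 2: ['voice', 'yellow'] (min_width=12, slack=3)
Line 3: ['rectangle'] (min_width=9, slack=6)
Line 4: ['purple', 'ant'] (min_width=10, slack=5)
Line 5: ['tomato', 'bright'] (min_width=13, slack=2)
Line 6: ['of', 'dinosaur'] (min_width=11, slack=4)
Line 7: ['walk', 'string'] (min_width=11, slack=4)
Line 8: ['tired', 'universe'] (min_width=14, slack=1)
Line 9: ['two', 'universe'] (min_width=12, slack=3)
Line 10: ['data', 'dog'] (min_width=8, slack=7)
Line 11: ['computer', 'on'] (min_width=11, slack=4)
Line 12: ['black', 'mineral'] (min_width=13, slack=2)
Line 13: ['box', 'be', 'purple'] (min_width=13, slack=2)
Line 14: ['pencil'] (min_width=6, slack=9)
Total lines: 14

Answer: 14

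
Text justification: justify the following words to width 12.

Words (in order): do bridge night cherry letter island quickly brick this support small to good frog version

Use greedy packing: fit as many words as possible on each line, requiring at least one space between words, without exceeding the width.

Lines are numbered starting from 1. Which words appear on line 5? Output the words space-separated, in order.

Answer: quickly

Derivation:
Line 1: ['do', 'bridge'] (min_width=9, slack=3)
Line 2: ['night', 'cherry'] (min_width=12, slack=0)
Line 3: ['letter'] (min_width=6, slack=6)
Line 4: ['island'] (min_width=6, slack=6)
Line 5: ['quickly'] (min_width=7, slack=5)
Line 6: ['brick', 'this'] (min_width=10, slack=2)
Line 7: ['support'] (min_width=7, slack=5)
Line 8: ['small', 'to'] (min_width=8, slack=4)
Line 9: ['good', 'frog'] (min_width=9, slack=3)
Line 10: ['version'] (min_width=7, slack=5)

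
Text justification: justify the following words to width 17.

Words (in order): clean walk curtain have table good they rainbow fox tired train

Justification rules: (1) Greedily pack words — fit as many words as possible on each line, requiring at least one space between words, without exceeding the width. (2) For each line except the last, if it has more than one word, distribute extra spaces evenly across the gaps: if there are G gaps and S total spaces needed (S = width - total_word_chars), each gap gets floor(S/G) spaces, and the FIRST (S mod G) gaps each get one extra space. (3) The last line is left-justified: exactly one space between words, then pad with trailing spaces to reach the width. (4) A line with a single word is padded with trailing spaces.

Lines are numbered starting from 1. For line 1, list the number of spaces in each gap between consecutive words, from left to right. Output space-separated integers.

Answer: 8

Derivation:
Line 1: ['clean', 'walk'] (min_width=10, slack=7)
Line 2: ['curtain', 'have'] (min_width=12, slack=5)
Line 3: ['table', 'good', 'they'] (min_width=15, slack=2)
Line 4: ['rainbow', 'fox', 'tired'] (min_width=17, slack=0)
Line 5: ['train'] (min_width=5, slack=12)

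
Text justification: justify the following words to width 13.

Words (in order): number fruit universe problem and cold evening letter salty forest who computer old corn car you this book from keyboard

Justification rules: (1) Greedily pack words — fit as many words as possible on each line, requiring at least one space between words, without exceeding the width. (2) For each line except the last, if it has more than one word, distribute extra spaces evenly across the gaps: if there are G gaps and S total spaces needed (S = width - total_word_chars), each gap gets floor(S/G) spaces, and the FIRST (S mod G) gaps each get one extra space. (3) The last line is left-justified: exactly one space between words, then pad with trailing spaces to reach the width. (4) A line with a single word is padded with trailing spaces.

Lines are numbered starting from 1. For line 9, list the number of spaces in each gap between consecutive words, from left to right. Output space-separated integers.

Line 1: ['number', 'fruit'] (min_width=12, slack=1)
Line 2: ['universe'] (min_width=8, slack=5)
Line 3: ['problem', 'and'] (min_width=11, slack=2)
Line 4: ['cold', 'evening'] (min_width=12, slack=1)
Line 5: ['letter', 'salty'] (min_width=12, slack=1)
Line 6: ['forest', 'who'] (min_width=10, slack=3)
Line 7: ['computer', 'old'] (min_width=12, slack=1)
Line 8: ['corn', 'car', 'you'] (min_width=12, slack=1)
Line 9: ['this', 'book'] (min_width=9, slack=4)
Line 10: ['from', 'keyboard'] (min_width=13, slack=0)

Answer: 5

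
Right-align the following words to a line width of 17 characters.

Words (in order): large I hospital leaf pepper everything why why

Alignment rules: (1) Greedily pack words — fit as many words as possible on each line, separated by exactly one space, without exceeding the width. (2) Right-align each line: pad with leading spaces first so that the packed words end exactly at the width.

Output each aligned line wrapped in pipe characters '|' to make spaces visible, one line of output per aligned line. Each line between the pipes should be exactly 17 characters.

Line 1: ['large', 'I', 'hospital'] (min_width=16, slack=1)
Line 2: ['leaf', 'pepper'] (min_width=11, slack=6)
Line 3: ['everything', 'why'] (min_width=14, slack=3)
Line 4: ['why'] (min_width=3, slack=14)

Answer: | large I hospital|
|      leaf pepper|
|   everything why|
|              why|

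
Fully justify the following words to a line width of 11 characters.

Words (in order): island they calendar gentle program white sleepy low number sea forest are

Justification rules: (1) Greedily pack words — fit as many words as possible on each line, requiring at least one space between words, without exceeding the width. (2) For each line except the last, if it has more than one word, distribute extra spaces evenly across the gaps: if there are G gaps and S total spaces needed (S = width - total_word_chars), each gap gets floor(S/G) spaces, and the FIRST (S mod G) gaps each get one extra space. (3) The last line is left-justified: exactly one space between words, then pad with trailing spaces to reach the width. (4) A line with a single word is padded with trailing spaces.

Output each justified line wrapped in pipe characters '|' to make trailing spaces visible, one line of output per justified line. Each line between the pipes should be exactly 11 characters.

Answer: |island they|
|calendar   |
|gentle     |
|program    |
|white      |
|sleepy  low|
|number  sea|
|forest are |

Derivation:
Line 1: ['island', 'they'] (min_width=11, slack=0)
Line 2: ['calendar'] (min_width=8, slack=3)
Line 3: ['gentle'] (min_width=6, slack=5)
Line 4: ['program'] (min_width=7, slack=4)
Line 5: ['white'] (min_width=5, slack=6)
Line 6: ['sleepy', 'low'] (min_width=10, slack=1)
Line 7: ['number', 'sea'] (min_width=10, slack=1)
Line 8: ['forest', 'are'] (min_width=10, slack=1)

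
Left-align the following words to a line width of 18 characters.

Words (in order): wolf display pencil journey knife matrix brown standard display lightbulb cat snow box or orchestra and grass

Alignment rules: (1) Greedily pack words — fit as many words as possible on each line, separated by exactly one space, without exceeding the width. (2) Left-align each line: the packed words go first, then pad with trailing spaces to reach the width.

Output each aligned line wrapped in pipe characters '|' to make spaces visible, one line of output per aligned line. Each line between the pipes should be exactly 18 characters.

Answer: |wolf display      |
|pencil journey    |
|knife matrix brown|
|standard display  |
|lightbulb cat snow|
|box or orchestra  |
|and grass         |

Derivation:
Line 1: ['wolf', 'display'] (min_width=12, slack=6)
Line 2: ['pencil', 'journey'] (min_width=14, slack=4)
Line 3: ['knife', 'matrix', 'brown'] (min_width=18, slack=0)
Line 4: ['standard', 'display'] (min_width=16, slack=2)
Line 5: ['lightbulb', 'cat', 'snow'] (min_width=18, slack=0)
Line 6: ['box', 'or', 'orchestra'] (min_width=16, slack=2)
Line 7: ['and', 'grass'] (min_width=9, slack=9)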